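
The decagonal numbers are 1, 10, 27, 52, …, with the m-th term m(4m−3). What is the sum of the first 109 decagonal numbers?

1732555

Σ i(4i−3) = 4Σi² − 3Σi over i = 1..109.
Σi = 5995 and Σi² = 437635.
4·437635 − 3·5995 = 1732555.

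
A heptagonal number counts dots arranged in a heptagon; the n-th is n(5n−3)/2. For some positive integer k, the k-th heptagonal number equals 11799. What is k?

Set n(5n−3)/2 = 11799, giving 5n² − 3n − 23598 = 0.
The discriminant is 9 + 40·11799 = 471969, and √471969 = 687.
So n = (3 + 687) / 10 = 690/10 = 69.
Check: 69·(5·69 − 3)/2 = 11799. ✓

69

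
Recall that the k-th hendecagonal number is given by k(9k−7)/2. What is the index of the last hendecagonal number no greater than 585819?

Solve n(9n−7)/2 ≤ 585819 for integer n.
n = 361 gives 585181 ≤ 585819, while n = 362 gives 588431 > 585819; so the answer is index 361.

361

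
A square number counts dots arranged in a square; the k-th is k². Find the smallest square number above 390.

400

Solve n² > 390 for integer n.
The largest n with value ≤ 390 is 19 (since 361 ≤ 390 < 400), so the first above is n = 20, value 400.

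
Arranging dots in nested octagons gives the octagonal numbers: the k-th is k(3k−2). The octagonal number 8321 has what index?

Set n(3n−2) = 8321, giving 3n² − 2n − 8321 = 0.
So n = (2 + 316) / 6 = 318/6 = 53.

53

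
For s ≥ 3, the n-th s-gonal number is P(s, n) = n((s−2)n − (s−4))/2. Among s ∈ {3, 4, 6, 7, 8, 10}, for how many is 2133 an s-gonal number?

1

s = 3: P(3, 64) = 2080 and P(3, 65) = 2145; 2133 is not s-gonal.
s = 4: P(4, 46) = 2116 and P(4, 47) = 2209; 2133 is not s-gonal.
s = 6: P(6, 32) = 2016 and P(6, 33) = 2145; 2133 is not s-gonal.
s = 7: P(7, 29) = 2059 and P(7, 30) = 2205; 2133 is not s-gonal.
s = 8: P(8, 27) = 2133. ✓
s = 10: P(10, 23) = 2047 and P(10, 24) = 2232; 2133 is not s-gonal.
Hits: s ∈ {8} → 1.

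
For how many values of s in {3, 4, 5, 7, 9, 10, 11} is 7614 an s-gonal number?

1

s = 3: P(3, 122) = 7503 and P(3, 123) = 7626; 7614 is not s-gonal.
s = 4: P(4, 87) = 7569 and P(4, 88) = 7744; 7614 is not s-gonal.
s = 5: P(5, 71) = 7526 and P(5, 72) = 7740; 7614 is not s-gonal.
s = 7: P(7, 55) = 7480 and P(7, 56) = 7756; 7614 is not s-gonal.
s = 9: P(9, 47) = 7614. ✓
s = 10: P(10, 44) = 7612 and P(10, 45) = 7965; 7614 is not s-gonal.
s = 11: P(11, 41) = 7421 and P(11, 42) = 7791; 7614 is not s-gonal.
Hits: s ∈ {9} → 1.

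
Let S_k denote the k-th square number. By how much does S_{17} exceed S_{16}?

n² − (n−1)² = 2n − 1, so 17² − 16² = 2·17 − 1 = 33.

33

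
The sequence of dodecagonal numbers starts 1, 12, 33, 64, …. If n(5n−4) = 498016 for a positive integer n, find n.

316

Set n(5n−4) = 498016, giving 5n² − 4n − 498016 = 0.
The discriminant is 16 + 20·498016 = 9960336, and √9960336 = 3156.
So n = (4 + 3156) / 10 = 3160/10 = 316.
Check: 316·(5·316 − 4) = 498016. ✓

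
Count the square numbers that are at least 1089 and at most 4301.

The n-th square number is n².
Smallest index with value ≥ 1089: n = 33 (giving 1089).
Largest index with value ≤ 4301: n = 65 (giving 4225).
Indices 33 through 65: 33 terms.

33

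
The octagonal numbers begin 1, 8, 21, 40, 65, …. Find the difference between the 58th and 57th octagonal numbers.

Consecutive octagonal numbers differ by 6n − 5: here 6·58 − 5 = 343.

343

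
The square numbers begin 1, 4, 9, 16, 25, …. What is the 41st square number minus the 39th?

41² = 1681 and 39² = 1521.
Difference: 1681 − 1521 = 160.

160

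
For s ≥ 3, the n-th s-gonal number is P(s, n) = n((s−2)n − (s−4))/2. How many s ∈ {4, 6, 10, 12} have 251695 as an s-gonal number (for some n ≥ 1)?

1

s = 4: P(4, 501) = 251001 and P(4, 502) = 252004; 251695 is not s-gonal.
s = 6: P(6, 355) = 251695. ✓
s = 10: P(10, 251) = 251251 and P(10, 252) = 253260; 251695 is not s-gonal.
s = 12: P(12, 224) = 249984 and P(12, 225) = 252225; 251695 is not s-gonal.
Hits: s ∈ {6} → 1.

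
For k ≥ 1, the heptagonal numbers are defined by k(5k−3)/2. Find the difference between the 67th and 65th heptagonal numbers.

67·(5·67 − 3)/2 = 11122 and 65·(5·65 − 3)/2 = 10465.
Difference: 11122 − 10465 = 657.

657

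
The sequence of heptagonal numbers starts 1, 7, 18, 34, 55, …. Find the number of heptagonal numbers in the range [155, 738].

The n-th heptagonal number is n(5n−3)/2.
Smallest index with value ≥ 155: n = 9 (giving 189).
Largest index with value ≤ 738: n = 17 (giving 697).
Indices 9 through 17: 9 terms.

9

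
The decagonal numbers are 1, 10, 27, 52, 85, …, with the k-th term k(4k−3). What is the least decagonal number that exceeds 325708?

Solve n(4n−3) > 325708 for integer n.
The largest n with value ≤ 325708 is 285 (since 324045 ≤ 325708 < 326326), so the first above is n = 286, value 326326.

326326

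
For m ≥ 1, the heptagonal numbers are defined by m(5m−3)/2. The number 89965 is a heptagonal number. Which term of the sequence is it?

190

Set n(5n−3)/2 = 89965, giving 5n² − 3n − 179930 = 0.
The discriminant is 9 + 40·89965 = 3598609, and √3598609 = 1897.
So n = (3 + 1897) / 10 = 1900/10 = 190.
Check: 190·(5·190 − 3)/2 = 89965. ✓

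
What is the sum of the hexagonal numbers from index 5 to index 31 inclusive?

20286

Σ i(2i−1) = 2Σi² − Σi over i = 5..31.
Σi = 496 − 10 = 486 and Σi² = 10416 − 30 = 10386.
2·10386 − 1·486 = 20286.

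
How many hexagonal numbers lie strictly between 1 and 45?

3

The n-th hexagonal number is n(2n−1).
Smallest index with value > 1: n = 2 (giving 6).
Largest index with value < 45: n = 4 (giving 28).
Indices 2 through 4: 3 terms.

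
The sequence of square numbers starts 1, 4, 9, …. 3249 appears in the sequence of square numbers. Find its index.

We need n² = 3249, so n = √3249 = 57.

57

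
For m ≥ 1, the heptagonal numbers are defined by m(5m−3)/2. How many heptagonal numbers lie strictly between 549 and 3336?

21

The n-th heptagonal number is n(5n−3)/2.
Smallest index with value > 549: n = 16 (giving 616).
Largest index with value < 3336: n = 36 (giving 3186).
Indices 16 through 36: 21 terms.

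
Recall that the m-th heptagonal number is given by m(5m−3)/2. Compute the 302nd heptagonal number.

The 302nd heptagonal number is n(5n−3)/2 with n = 302.
302·(5·302 − 3)/2 = 302·1507/2 = 227557.

227557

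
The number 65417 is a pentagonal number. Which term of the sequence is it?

Set n(3n−1)/2 = 65417, giving 3n² − n − 130834 = 0.
The discriminant is 1 + 24·65417 = 1570009, and √1570009 = 1253.
So n = (1 + 1253) / 6 = 1254/6 = 209.
Check: 209·(3·209 − 1)/2 = 65417. ✓

209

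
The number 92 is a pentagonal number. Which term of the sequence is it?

Set n(3n−1)/2 = 92, giving 3n² − n − 184 = 0.
So n = (1 + 47) / 6 = 48/6 = 8.

8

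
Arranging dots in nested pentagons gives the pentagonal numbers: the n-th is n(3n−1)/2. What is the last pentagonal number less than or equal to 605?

Solve n(3n−1)/2 ≤ 605 for integer n.
n = 20 gives 590 ≤ 605, while n = 21 gives 651 > 605; so the answer is 590.

590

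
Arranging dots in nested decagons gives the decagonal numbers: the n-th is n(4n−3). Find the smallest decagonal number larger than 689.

742

Solve n(4n−3) > 689 for integer n.
The largest n with value ≤ 689 is 13 (since 637 ≤ 689 < 742), so the first above is n = 14, value 742.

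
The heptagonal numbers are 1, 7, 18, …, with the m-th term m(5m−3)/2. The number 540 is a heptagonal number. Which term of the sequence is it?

15

Set n(5n−3)/2 = 540, giving 5n² − 3n − 1080 = 0.
The discriminant is 9 + 40·540 = 21609, and √21609 = 147.
So n = (3 + 147) / 10 = 150/10 = 15.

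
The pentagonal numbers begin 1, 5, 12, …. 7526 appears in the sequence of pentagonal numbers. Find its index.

Set n(3n−1)/2 = 7526, giving 3n² − n − 15052 = 0.
The discriminant is 1 + 24·7526 = 180625, and √180625 = 425.
So n = (1 + 425) / 6 = 426/6 = 71.

71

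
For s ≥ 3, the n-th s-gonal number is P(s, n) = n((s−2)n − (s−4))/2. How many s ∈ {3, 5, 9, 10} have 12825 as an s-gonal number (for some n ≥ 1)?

s = 3: P(3, 159) = 12720 and P(3, 160) = 12880; 12825 is not s-gonal.
s = 5: P(5, 92) = 12650 and P(5, 93) = 12927; 12825 is not s-gonal.
s = 9: P(9, 60) = 12450 and P(9, 61) = 12871; 12825 is not s-gonal.
s = 10: P(10, 57) = 12825. ✓
Hits: s ∈ {10} → 1.

1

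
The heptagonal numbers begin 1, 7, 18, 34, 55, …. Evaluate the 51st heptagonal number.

The 51st heptagonal number is n(5n−3)/2 with n = 51.
51·(5·51 − 3)/2 = 51·252/2 = 51·126 = 6426.

6426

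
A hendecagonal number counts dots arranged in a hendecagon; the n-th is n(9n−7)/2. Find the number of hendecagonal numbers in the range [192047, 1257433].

323

The n-th hendecagonal number is n(9n−7)/2.
Smallest index with value ≥ 192047: n = 207 (giving 192096).
Largest index with value ≤ 1257433: n = 529 (giving 1257433).
Indices 207 through 529: 323 terms.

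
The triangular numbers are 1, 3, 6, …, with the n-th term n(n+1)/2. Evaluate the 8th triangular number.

The 8th triangular number is n(n+1)/2 with n = 8.
8·9/2 = 72/2 = 36.

36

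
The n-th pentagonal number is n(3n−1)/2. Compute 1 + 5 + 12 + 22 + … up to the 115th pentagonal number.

767050

Σ i(3i−1)/2 = (3Σi² − Σi) / 2 over i = 1..115.
Σi = 6670 and Σi² = 513590.
(3·513590 − 1·6670) / 2 = 1534100/2 = 767050.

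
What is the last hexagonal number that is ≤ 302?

276

Solve n(2n−1) ≤ 302 for integer n.
n = 12 gives 276 ≤ 302, while n = 13 gives 325 > 302; so the answer is 276.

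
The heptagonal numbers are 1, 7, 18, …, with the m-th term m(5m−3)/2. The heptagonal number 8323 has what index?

Set n(5n−3)/2 = 8323, giving 5n² − 3n − 16646 = 0.
So n = (3 + 577) / 10 = 580/10 = 58.
Check: 58·(5·58 − 3)/2 = 8323. ✓

58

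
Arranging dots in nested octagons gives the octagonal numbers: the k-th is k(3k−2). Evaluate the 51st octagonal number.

7701

51·(3·51 − 2) = 51·151 = 7701.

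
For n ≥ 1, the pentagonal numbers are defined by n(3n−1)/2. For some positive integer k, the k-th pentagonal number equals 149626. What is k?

316

Set n(3n−1)/2 = 149626, giving 3n² − n − 299252 = 0.
The discriminant is 1 + 24·149626 = 3591025, and √3591025 = 1895.
So n = (1 + 1895) / 6 = 1896/6 = 316.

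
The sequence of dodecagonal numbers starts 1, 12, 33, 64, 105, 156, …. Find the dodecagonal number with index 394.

774604

The 394th dodecagonal number is n(5n−4) with n = 394.
394·(5·394 − 4) = 394·1966 = 774604.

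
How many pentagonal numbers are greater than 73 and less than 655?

The n-th pentagonal number is n(3n−1)/2.
Smallest index with value > 73: n = 8 (giving 92).
Largest index with value < 655: n = 21 (giving 651).
Indices 8 through 21: 14 terms.

14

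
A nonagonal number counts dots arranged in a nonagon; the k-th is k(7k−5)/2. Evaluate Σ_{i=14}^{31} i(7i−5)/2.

Σ i(7i−5)/2 = (7Σi² − 5Σi) / 2 over i = 14..31.
Σi = 496 − 91 = 405 and Σi² = 10416 − 819 = 9597.
(7·9597 − 5·405) / 2 = 65154/2 = 32577.

32577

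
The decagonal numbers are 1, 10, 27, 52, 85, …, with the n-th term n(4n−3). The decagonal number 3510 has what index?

Set n(4n−3) = 3510, giving 4n² − 3n − 3510 = 0.
The discriminant is 9 + 16·3510 = 56169, and √56169 = 237.
So n = (3 + 237) / 8 = 240/8 = 30.

30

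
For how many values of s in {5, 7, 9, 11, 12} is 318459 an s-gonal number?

s = 5: P(5, 460) = 317170 and P(5, 461) = 318551; 318459 is not s-gonal.
s = 7: P(7, 357) = 318087 and P(7, 358) = 319873; 318459 is not s-gonal.
s = 9: P(9, 302) = 318459. ✓
s = 11: P(11, 266) = 317471 and P(11, 267) = 319866; 318459 is not s-gonal.
s = 12: P(12, 252) = 316512 and P(12, 253) = 319033; 318459 is not s-gonal.
Hits: s ∈ {9} → 1.

1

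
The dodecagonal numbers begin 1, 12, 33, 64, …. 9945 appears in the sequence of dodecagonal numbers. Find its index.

45

Set n(5n−4) = 9945, giving 5n² − 4n − 9945 = 0.
The discriminant is 16 + 20·9945 = 198916, and √198916 = 446.
So n = (4 + 446) / 10 = 450/10 = 45.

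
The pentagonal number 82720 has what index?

235

Set n(3n−1)/2 = 82720, giving 3n² − n − 165440 = 0.
The discriminant is 1 + 24·82720 = 1985281, and √1985281 = 1409.
So n = (1 + 1409) / 6 = 1410/6 = 235.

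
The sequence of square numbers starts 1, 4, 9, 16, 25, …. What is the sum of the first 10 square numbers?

Σ_{i=1}^{10} i² = 10·11·21/6 = 385.

385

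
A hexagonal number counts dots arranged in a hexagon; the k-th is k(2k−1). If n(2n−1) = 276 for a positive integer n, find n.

12

Set n(2n−1) = 276, giving 2n² − n − 276 = 0.
The discriminant is 1 + 8·276 = 2209, and √2209 = 47.
So n = (1 + 47) / 4 = 48/4 = 12.
Check: 12·(2·12 − 1) = 276. ✓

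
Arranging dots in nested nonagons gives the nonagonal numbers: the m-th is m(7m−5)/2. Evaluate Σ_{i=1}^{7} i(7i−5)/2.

Σ i(7i−5)/2 = (7Σi² − 5Σi) / 2 over i = 1..7.
Σi = 28 and Σi² = 140.
(7·140 − 5·28) / 2 = 840/2 = 420.

420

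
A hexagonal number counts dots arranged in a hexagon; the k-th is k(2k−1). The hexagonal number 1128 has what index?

Set n(2n−1) = 1128, giving 2n² − n − 1128 = 0.
The discriminant is 1 + 8·1128 = 9025, and √9025 = 95.
So n = (1 + 95) / 4 = 96/4 = 24.
Check: 24·(2·24 − 1) = 1128. ✓

24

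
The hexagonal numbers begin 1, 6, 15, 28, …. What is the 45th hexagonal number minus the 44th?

Consecutive hexagonal numbers differ by 4n − 3: here 4·45 − 3 = 177.

177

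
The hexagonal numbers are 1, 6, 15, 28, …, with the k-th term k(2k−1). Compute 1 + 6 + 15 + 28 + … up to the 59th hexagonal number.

138650

Σ i(2i−1) = 2Σi² − Σi over i = 1..59.
Σi = 1770 and Σi² = 70210.
2·70210 − 1·1770 = 138650.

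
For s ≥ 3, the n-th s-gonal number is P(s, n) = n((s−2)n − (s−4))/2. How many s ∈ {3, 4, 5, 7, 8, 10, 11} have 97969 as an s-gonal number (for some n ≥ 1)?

1

s = 3: P(3, 442) = 97903 and P(3, 443) = 98346; 97969 is not s-gonal.
s = 4: P(4, 313) = 97969. ✓
s = 5: P(5, 255) = 97410 and P(5, 256) = 98176; 97969 is not s-gonal.
s = 7: P(7, 198) = 97713 and P(7, 199) = 98704; 97969 is not s-gonal.
s = 8: P(8, 181) = 97921 and P(8, 182) = 99008; 97969 is not s-gonal.
s = 10: P(10, 156) = 96876 and P(10, 157) = 98125; 97969 is not s-gonal.
s = 11: P(11, 147) = 96726 and P(11, 148) = 98050; 97969 is not s-gonal.
Hits: s ∈ {4} → 1.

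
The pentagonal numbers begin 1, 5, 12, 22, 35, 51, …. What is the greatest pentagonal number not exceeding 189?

176

Solve n(3n−1)/2 ≤ 189 for integer n.
n = 11 gives 176 ≤ 189, while n = 12 gives 210 > 189; so the answer is 176.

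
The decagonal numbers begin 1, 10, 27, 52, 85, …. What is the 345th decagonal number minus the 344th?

Consecutive decagonal numbers differ by 8n − 7: here 8·345 − 7 = 2753.

2753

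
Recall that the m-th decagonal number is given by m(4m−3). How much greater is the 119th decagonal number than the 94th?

119·(4·119 − 3) = 56287 and 94·(4·94 − 3) = 35062.
Difference: 56287 − 35062 = 21225.

21225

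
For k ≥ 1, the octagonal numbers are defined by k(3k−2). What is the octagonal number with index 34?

The 34th octagonal number is n(3n−2) with n = 34.
34·(3·34 − 2) = 34·100 = 3400.

3400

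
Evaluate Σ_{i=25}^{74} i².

Σ_{i=25}^{74} i² = 137825 − 4900 = 132925.

132925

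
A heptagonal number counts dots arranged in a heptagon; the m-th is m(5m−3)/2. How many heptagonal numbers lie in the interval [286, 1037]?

10

The n-th heptagonal number is n(5n−3)/2.
Smallest index with value ≥ 286: n = 11 (giving 286).
Largest index with value ≤ 1037: n = 20 (giving 970).
Indices 11 through 20: 10 terms.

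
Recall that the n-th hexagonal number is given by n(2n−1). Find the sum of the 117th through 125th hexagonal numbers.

Σ i(2i−1) = 2Σi² − Σi over i = 117..125.
Σi = 7875 − 6786 = 1089 and Σi² = 658875 − 527046 = 131829.
2·131829 − 1·1089 = 262569.

262569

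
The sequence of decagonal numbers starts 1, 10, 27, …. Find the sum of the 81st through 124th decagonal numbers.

Σ i(4i−3) = 4Σi² − 3Σi over i = 81..124.
Σi = 7750 − 3240 = 4510 and Σi² = 643250 − 173880 = 469370.
4·469370 − 3·4510 = 1863950.

1863950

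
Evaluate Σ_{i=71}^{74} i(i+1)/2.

10660

Σ i(i+1)/2 = (Σi² + Σi) / 2 over i = 71..74.
Σi = 2775 − 2485 = 290 and Σi² = 137825 − 116795 = 21030.
(1·21030 + 1·290) / 2 = 21320/2 = 10660.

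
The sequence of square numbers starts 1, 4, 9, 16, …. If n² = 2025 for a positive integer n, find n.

We need n² = 2025, so n = √2025 = 45.

45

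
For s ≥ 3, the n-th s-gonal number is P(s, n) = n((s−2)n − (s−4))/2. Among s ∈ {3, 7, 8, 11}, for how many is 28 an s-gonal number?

s = 3: P(3, 7) = 28. ✓
s = 7: P(7, 3) = 18 and P(7, 4) = 34; 28 is not s-gonal.
s = 8: P(8, 3) = 21 and P(8, 4) = 40; 28 is not s-gonal.
s = 11: P(11, 2) = 11 and P(11, 3) = 30; 28 is not s-gonal.
Hits: s ∈ {3} → 1.

1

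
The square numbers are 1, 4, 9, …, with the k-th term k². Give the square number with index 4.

16

4² = 16.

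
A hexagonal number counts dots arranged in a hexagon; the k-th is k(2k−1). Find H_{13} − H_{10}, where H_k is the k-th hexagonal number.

135

13·(2·13 − 1) = 325 and 10·(2·10 − 1) = 190.
Difference: 325 − 190 = 135.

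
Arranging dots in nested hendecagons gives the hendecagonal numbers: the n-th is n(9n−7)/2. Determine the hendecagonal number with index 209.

209·(9·209 − 7)/2 = 209·1874/2 = 209·937 = 195833.

195833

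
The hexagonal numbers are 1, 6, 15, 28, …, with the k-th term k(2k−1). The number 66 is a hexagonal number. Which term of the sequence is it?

6

Set n(2n−1) = 66, giving 2n² − n − 66 = 0.
The discriminant is 1 + 8·66 = 529, and √529 = 23.
So n = (1 + 23) / 4 = 24/4 = 6.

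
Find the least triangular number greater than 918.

Solve n(n+1)/2 > 918 for integer n.
The largest n with value ≤ 918 is 42 (since 903 ≤ 918 < 946), so the first above is n = 43, value 946.

946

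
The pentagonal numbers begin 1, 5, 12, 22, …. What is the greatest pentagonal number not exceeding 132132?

Solve n(3n−1)/2 ≤ 132132 for integer n.
n = 296 gives 131276 ≤ 132132, while n = 297 gives 132165 > 132132; so the answer is 131276.

131276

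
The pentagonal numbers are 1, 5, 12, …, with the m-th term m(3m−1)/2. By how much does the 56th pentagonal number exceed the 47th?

56·(3·56 − 1)/2 = 4676 and 47·(3·47 − 1)/2 = 3290.
Difference: 4676 − 3290 = 1386.

1386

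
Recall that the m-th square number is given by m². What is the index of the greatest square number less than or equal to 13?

Solve n² ≤ 13 for integer n.
n = 3 gives 9 ≤ 13, while n = 4 gives 16 > 13; so the answer is index 3.

3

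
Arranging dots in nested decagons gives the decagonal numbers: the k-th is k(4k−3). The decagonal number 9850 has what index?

50

Set n(4n−3) = 9850, giving 4n² − 3n − 9850 = 0.
The discriminant is 9 + 16·9850 = 157609, and √157609 = 397.
So n = (3 + 397) / 8 = 400/8 = 50.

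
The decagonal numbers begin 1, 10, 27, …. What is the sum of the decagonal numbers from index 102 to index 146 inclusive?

Σ i(4i−3) = 4Σi² − 3Σi over i = 102..146.
Σi = 10731 − 5151 = 5580 and Σi² = 1048061 − 348551 = 699510.
4·699510 − 3·5580 = 2781300.

2781300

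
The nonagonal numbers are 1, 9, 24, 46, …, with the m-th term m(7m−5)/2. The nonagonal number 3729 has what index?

33

Set n(7n−5)/2 = 3729, giving 7n² − 5n − 7458 = 0.
So n = (5 + 457) / 14 = 462/14 = 33.
Check: 33·(7·33 − 5)/2 = 3729. ✓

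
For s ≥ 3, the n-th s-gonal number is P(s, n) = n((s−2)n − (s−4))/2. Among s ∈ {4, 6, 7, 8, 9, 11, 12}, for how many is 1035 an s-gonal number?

s = 4: P(4, 32) = 1024 and P(4, 33) = 1089; 1035 is not s-gonal.
s = 6: P(6, 23) = 1035. ✓
s = 7: P(7, 20) = 970 and P(7, 21) = 1071; 1035 is not s-gonal.
s = 8: P(8, 18) = 936 and P(8, 19) = 1045; 1035 is not s-gonal.
s = 9: P(9, 17) = 969 and P(9, 18) = 1089; 1035 is not s-gonal.
s = 11: P(11, 15) = 960 and P(11, 16) = 1096; 1035 is not s-gonal.
s = 12: P(12, 14) = 924 and P(12, 15) = 1065; 1035 is not s-gonal.
Hits: s ∈ {6} → 1.

1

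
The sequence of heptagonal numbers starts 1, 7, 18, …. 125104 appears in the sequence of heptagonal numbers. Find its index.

Set n(5n−3)/2 = 125104, giving 5n² − 3n − 250208 = 0.
The discriminant is 9 + 40·125104 = 5004169, and √5004169 = 2237.
So n = (3 + 2237) / 10 = 2240/10 = 224.
Check: 224·(5·224 − 3)/2 = 125104. ✓

224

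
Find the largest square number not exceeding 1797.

1764

Solve n² ≤ 1797 for integer n.
n = 42 gives 1764 ≤ 1797, while n = 43 gives 1849 > 1797; so the answer is 1764.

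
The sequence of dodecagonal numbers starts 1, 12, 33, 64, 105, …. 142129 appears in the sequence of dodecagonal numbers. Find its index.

Set n(5n−4) = 142129, giving 5n² − 4n − 142129 = 0.
The discriminant is 16 + 20·142129 = 2842596, and √2842596 = 1686.
So n = (4 + 1686) / 10 = 1690/10 = 169.

169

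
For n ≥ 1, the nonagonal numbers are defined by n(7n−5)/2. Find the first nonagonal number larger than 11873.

12036

Solve n(7n−5)/2 > 11873 for integer n.
The largest n with value ≤ 11873 is 58 (since 11629 ≤ 11873 < 12036), so the first above is n = 59, value 12036.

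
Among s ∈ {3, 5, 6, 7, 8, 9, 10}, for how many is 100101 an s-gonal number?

s = 3: P(3, 446) = 99681 and P(3, 447) = 100128; 100101 is not s-gonal.
s = 5: P(5, 258) = 99717 and P(5, 259) = 100492; 100101 is not s-gonal.
s = 6: P(6, 223) = 99235 and P(6, 224) = 100128; 100101 is not s-gonal.
s = 7: P(7, 200) = 99700 and P(7, 201) = 100701; 100101 is not s-gonal.
s = 8: P(8, 183) = 100101. ✓
s = 9: P(9, 169) = 99541 and P(9, 170) = 100725; 100101 is not s-gonal.
s = 10: P(10, 158) = 99382 and P(10, 159) = 100647; 100101 is not s-gonal.
Hits: s ∈ {8} → 1.

1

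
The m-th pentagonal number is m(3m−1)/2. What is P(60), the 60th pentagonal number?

The 60th pentagonal number is n(3n−1)/2 with n = 60.
60·(3·60 − 1)/2 = 60·179/2 = 5370.

5370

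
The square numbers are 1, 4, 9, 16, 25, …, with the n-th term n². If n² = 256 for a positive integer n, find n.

We need n² = 256, so n = √256 = 16.

16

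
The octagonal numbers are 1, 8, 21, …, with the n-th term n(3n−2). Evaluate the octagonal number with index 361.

The 361st octagonal number is n(3n−2) with n = 361.
361·(3·361 − 2) = 361·1081 = 390241.

390241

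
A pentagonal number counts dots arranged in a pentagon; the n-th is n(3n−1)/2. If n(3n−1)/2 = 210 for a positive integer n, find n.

Set n(3n−1)/2 = 210, giving 3n² − n − 420 = 0.
The discriminant is 1 + 24·210 = 5041, and √5041 = 71.
So n = (1 + 71) / 6 = 72/6 = 12.
Check: 12·(3·12 − 1)/2 = 210. ✓

12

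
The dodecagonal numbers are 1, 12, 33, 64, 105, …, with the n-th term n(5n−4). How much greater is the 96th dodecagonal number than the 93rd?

96·(5·96 − 4) = 45696 and 93·(5·93 − 4) = 42873.
Difference: 45696 − 42873 = 2823.

2823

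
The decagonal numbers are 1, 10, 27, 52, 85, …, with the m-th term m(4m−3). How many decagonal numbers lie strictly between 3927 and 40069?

69

The n-th decagonal number is n(4n−3).
Smallest index with value > 3927: n = 32 (giving 4000).
Largest index with value < 40069: n = 100 (giving 39700).
Indices 32 through 100: 69 terms.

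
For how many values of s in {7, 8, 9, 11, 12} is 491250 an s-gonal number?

s = 7: P(7, 443) = 489958 and P(7, 444) = 492174; 491250 is not s-gonal.
s = 8: P(8, 404) = 488840 and P(8, 405) = 491265; 491250 is not s-gonal.
s = 9: P(9, 375) = 491250. ✓
s = 11: P(11, 330) = 488895 and P(11, 331) = 491866; 491250 is not s-gonal.
s = 12: P(12, 313) = 488593 and P(12, 314) = 491724; 491250 is not s-gonal.
Hits: s ∈ {9} → 1.

1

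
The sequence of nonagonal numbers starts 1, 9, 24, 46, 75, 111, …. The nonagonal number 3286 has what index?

31

Set n(7n−5)/2 = 3286, giving 7n² − 5n − 6572 = 0.
So n = (5 + 429) / 14 = 434/14 = 31.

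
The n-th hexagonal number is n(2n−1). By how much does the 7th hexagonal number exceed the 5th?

7·(2·7 − 1) = 91 and 5·(2·5 − 1) = 45.
Difference: 91 − 45 = 46.

46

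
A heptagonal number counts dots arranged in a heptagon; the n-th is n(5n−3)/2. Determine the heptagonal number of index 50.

The 50th heptagonal number is n(5n−3)/2 with n = 50.
50·(5·50 − 3)/2 = 50·247/2 = 6175.

6175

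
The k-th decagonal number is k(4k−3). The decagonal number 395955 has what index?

Set n(4n−3) = 395955, giving 4n² − 3n − 395955 = 0.
So n = (3 + 2517) / 8 = 2520/8 = 315.
Check: 315·(4·315 − 3) = 395955. ✓

315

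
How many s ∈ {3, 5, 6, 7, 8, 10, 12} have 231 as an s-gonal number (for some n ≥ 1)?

2

s = 3: P(3, 21) = 231. ✓
s = 5: P(5, 12) = 210 and P(5, 13) = 247; 231 is not s-gonal.
s = 6: P(6, 11) = 231. ✓
s = 7: P(7, 9) = 189 and P(7, 10) = 235; 231 is not s-gonal.
s = 8: P(8, 9) = 225 and P(8, 10) = 280; 231 is not s-gonal.
s = 10: P(10, 7) = 175 and P(10, 8) = 232; 231 is not s-gonal.
s = 12: P(12, 7) = 217 and P(12, 8) = 288; 231 is not s-gonal.
Hits: s ∈ {3, 6} → 2.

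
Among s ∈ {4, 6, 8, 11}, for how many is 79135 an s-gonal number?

1

s = 4: P(4, 281) = 78961 and P(4, 282) = 79524; 79135 is not s-gonal.
s = 6: P(6, 199) = 79003 and P(6, 200) = 79800; 79135 is not s-gonal.
s = 8: P(8, 162) = 78408 and P(8, 163) = 79381; 79135 is not s-gonal.
s = 11: P(11, 133) = 79135. ✓
Hits: s ∈ {11} → 1.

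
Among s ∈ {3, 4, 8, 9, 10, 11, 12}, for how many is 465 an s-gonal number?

s = 3: P(3, 30) = 465. ✓
s = 4: P(4, 21) = 441 and P(4, 22) = 484; 465 is not s-gonal.
s = 8: P(8, 12) = 408 and P(8, 13) = 481; 465 is not s-gonal.
s = 9: P(9, 11) = 396 and P(9, 12) = 474; 465 is not s-gonal.
s = 10: P(10, 11) = 451 and P(10, 12) = 540; 465 is not s-gonal.
s = 11: P(11, 10) = 415 and P(11, 11) = 506; 465 is not s-gonal.
s = 12: P(12, 10) = 460 and P(12, 11) = 561; 465 is not s-gonal.
Hits: s ∈ {3} → 1.

1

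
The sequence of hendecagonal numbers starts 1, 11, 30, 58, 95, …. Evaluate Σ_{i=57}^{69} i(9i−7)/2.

230139

Σ i(9i−7)/2 = (9Σi² − 7Σi) / 2 over i = 57..69.
Σi = 2415 − 1596 = 819 and Σi² = 111895 − 60116 = 51779.
(9·51779 − 7·819) / 2 = 460278/2 = 230139.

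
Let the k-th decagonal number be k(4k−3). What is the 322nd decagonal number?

413770

The 322nd decagonal number is n(4n−3) with n = 322.
322·(4·322 − 3) = 322·1285 = 413770.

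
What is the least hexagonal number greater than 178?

190

Solve n(2n−1) > 178 for integer n.
The largest n with value ≤ 178 is 9 (since 153 ≤ 178 < 190), so the first above is n = 10, value 190.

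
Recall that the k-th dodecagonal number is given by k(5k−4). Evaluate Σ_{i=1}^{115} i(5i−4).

Σ i(5i−4) = 5Σi² − 4Σi over i = 1..115.
Σi = 6670 and Σi² = 513590.
5·513590 − 4·6670 = 2541270.

2541270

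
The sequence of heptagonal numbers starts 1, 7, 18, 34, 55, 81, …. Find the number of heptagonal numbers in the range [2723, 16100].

47

The n-th heptagonal number is n(5n−3)/2.
Smallest index with value ≥ 2723: n = 34 (giving 2839).
Largest index with value ≤ 16100: n = 80 (giving 15880).
Indices 34 through 80: 47 terms.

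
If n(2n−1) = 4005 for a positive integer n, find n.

Set n(2n−1) = 4005, giving 2n² − n − 4005 = 0.
So n = (1 + 179) / 4 = 180/4 = 45.

45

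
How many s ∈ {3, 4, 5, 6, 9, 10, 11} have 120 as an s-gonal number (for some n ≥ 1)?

s = 3: P(3, 15) = 120. ✓
s = 4: P(4, 10) = 100 and P(4, 11) = 121; 120 is not s-gonal.
s = 5: P(5, 9) = 117 and P(5, 10) = 145; 120 is not s-gonal.
s = 6: P(6, 8) = 120. ✓
s = 9: P(9, 6) = 111 and P(9, 7) = 154; 120 is not s-gonal.
s = 10: P(10, 5) = 85 and P(10, 6) = 126; 120 is not s-gonal.
s = 11: P(11, 5) = 95 and P(11, 6) = 141; 120 is not s-gonal.
Hits: s ∈ {3, 6} → 2.

2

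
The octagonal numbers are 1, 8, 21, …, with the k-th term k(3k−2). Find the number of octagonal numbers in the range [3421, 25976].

The n-th octagonal number is n(3n−2).
Smallest index with value ≥ 3421: n = 35 (giving 3605).
Largest index with value ≤ 25976: n = 93 (giving 25761).
Indices 35 through 93: 59 terms.

59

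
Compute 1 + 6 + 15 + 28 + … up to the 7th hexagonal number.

252

Σ i(2i−1) = 2Σi² − Σi over i = 1..7.
Σi = 28 and Σi² = 140.
2·140 − 1·28 = 252.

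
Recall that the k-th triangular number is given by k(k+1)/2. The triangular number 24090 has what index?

219

Set n(n+1)/2 = 24090, giving n² + n − 48180 = 0.
So n = (-1 + 439) / 2 = 438/2 = 219.
Check: 219·220/2 = 24090. ✓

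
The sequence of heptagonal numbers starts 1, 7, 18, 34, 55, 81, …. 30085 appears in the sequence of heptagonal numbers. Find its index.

Set n(5n−3)/2 = 30085, giving 5n² − 3n − 60170 = 0.
The discriminant is 9 + 40·30085 = 1203409, and √1203409 = 1097.
So n = (3 + 1097) / 10 = 1100/10 = 110.

110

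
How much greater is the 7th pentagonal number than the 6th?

19

Consecutive pentagonal numbers differ by 3n − 2: here 3·7 − 2 = 19.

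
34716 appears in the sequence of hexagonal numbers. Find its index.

Set n(2n−1) = 34716, giving 2n² − n − 34716 = 0.
The discriminant is 1 + 8·34716 = 277729, and √277729 = 527.
So n = (1 + 527) / 4 = 528/4 = 132.
Check: 132·(2·132 − 1) = 34716. ✓

132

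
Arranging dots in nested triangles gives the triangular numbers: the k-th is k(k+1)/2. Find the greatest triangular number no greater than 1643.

Solve n(n+1)/2 ≤ 1643 for integer n.
n = 56 gives 1596 ≤ 1643, while n = 57 gives 1653 > 1643; so the answer is 1596.

1596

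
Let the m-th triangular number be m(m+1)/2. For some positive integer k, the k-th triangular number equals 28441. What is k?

Set n(n+1)/2 = 28441, giving n² + n − 56882 = 0.
The discriminant is 1 + 8·28441 = 227529, and √227529 = 477.
So n = (-1 + 477) / 2 = 476/2 = 238.

238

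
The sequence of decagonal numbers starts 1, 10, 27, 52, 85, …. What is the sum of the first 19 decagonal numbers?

Σ i(4i−3) = 4Σi² − 3Σi over i = 1..19.
Σi = 190 and Σi² = 2470.
4·2470 − 3·190 = 9310.

9310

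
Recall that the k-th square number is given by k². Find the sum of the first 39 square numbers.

Σ_{i=1}^{39} i² = 39·40·79/6 = 20540.

20540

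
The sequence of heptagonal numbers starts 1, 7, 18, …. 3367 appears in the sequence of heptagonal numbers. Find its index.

37

Set n(5n−3)/2 = 3367, giving 5n² − 3n − 6734 = 0.
So n = (3 + 367) / 10 = 370/10 = 37.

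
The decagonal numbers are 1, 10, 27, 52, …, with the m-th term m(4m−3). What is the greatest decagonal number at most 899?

Solve n(4n−3) ≤ 899 for integer n.
n = 15 gives 855 ≤ 899, while n = 16 gives 976 > 899; so the answer is 855.

855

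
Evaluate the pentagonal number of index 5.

35

The 5th pentagonal number is n(3n−1)/2 with n = 5.
5·(3·5 − 1)/2 = 5·14/2 = 5·7 = 35.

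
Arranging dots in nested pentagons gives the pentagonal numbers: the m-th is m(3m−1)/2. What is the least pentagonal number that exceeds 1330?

Solve n(3n−1)/2 > 1330 for integer n.
The largest n with value ≤ 1330 is 29 (since 1247 ≤ 1330 < 1335), so the first above is n = 30, value 1335.

1335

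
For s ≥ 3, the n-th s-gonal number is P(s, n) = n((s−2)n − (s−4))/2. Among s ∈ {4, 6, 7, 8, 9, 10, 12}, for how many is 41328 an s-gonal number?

1

s = 4: P(4, 203) = 41209 and P(4, 204) = 41616; 41328 is not s-gonal.
s = 6: P(6, 144) = 41328. ✓
s = 7: P(7, 128) = 40768 and P(7, 129) = 41409; 41328 is not s-gonal.
s = 8: P(8, 117) = 40833 and P(8, 118) = 41536; 41328 is not s-gonal.
s = 9: P(9, 109) = 41311 and P(9, 110) = 42075; 41328 is not s-gonal.
s = 10: P(10, 102) = 41310 and P(10, 103) = 42127; 41328 is not s-gonal.
s = 12: P(12, 91) = 41041 and P(12, 92) = 41952; 41328 is not s-gonal.
Hits: s ∈ {6} → 1.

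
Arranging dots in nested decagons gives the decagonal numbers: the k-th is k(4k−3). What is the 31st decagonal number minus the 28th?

699

31·(4·31 − 3) = 3751 and 28·(4·28 − 3) = 3052.
Difference: 3751 − 3052 = 699.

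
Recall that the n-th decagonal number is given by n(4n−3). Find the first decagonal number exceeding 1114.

1242

Solve n(4n−3) > 1114 for integer n.
The largest n with value ≤ 1114 is 17 (since 1105 ≤ 1114 < 1242), so the first above is n = 18, value 1242.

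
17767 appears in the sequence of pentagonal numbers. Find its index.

109

Set n(3n−1)/2 = 17767, giving 3n² − n − 35534 = 0.
The discriminant is 1 + 24·17767 = 426409, and √426409 = 653.
So n = (1 + 653) / 6 = 654/6 = 109.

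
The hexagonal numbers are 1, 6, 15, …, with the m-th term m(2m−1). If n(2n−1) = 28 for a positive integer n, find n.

Set n(2n−1) = 28, giving 2n² − n − 28 = 0.
So n = (1 + 15) / 4 = 16/4 = 4.
Check: 4·(2·4 − 1) = 28. ✓

4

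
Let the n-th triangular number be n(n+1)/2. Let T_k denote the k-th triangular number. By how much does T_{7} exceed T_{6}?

7

Consecutive triangular numbers differ by n: T_{7} − T_{6} = 7.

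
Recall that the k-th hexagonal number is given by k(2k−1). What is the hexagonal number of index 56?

6216

The 56th hexagonal number is n(2n−1) with n = 56.
56·(2·56 − 1) = 56·111 = 6216.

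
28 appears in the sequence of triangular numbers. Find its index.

7

Set n(n+1)/2 = 28, giving n² + n − 56 = 0.
So n = (-1 + 15) / 2 = 14/2 = 7.
Check: 7·8/2 = 28. ✓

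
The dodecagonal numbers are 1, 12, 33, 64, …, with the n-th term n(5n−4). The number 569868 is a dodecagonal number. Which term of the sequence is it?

338

Set n(5n−4) = 569868, giving 5n² − 4n − 569868 = 0.
So n = (4 + 3376) / 10 = 3380/10 = 338.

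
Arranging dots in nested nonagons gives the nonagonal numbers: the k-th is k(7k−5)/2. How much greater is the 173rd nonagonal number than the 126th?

49068

173·(7·173 − 5)/2 = 104319 and 126·(7·126 − 5)/2 = 55251.
Difference: 104319 − 55251 = 49068.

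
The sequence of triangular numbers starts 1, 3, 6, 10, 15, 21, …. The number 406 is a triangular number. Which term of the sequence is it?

Set n(n+1)/2 = 406, giving n² + n − 812 = 0.
So n = (-1 + 57) / 2 = 56/2 = 28.

28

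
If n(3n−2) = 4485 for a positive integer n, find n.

Set n(3n−2) = 4485, giving 3n² − 2n − 4485 = 0.
The discriminant is 4 + 12·4485 = 53824, and √53824 = 232.
So n = (2 + 232) / 6 = 234/6 = 39.

39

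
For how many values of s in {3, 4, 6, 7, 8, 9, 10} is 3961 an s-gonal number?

s = 3: P(3, 88) = 3916 and P(3, 89) = 4005; 3961 is not s-gonal.
s = 4: P(4, 62) = 3844 and P(4, 63) = 3969; 3961 is not s-gonal.
s = 6: P(6, 44) = 3828 and P(6, 45) = 4005; 3961 is not s-gonal.
s = 7: P(7, 40) = 3940 and P(7, 41) = 4141; 3961 is not s-gonal.
s = 8: P(8, 36) = 3816 and P(8, 37) = 4033; 3961 is not s-gonal.
s = 9: P(9, 34) = 3961. ✓
s = 10: P(10, 31) = 3751 and P(10, 32) = 4000; 3961 is not s-gonal.
Hits: s ∈ {9} → 1.

1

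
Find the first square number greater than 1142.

1156

Solve n² > 1142 for integer n.
The largest n with value ≤ 1142 is 33 (since 1089 ≤ 1142 < 1156), so the first above is n = 34, value 1156.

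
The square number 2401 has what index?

We need n² = 2401, so n = √2401 = 49.

49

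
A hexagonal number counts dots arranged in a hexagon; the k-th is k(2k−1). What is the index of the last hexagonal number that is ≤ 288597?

380

Solve n(2n−1) ≤ 288597 for integer n.
n = 380 gives 288420 ≤ 288597, while n = 381 gives 289941 > 288597; so the answer is index 380.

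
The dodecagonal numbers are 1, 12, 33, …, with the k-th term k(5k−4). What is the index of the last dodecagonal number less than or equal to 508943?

Solve n(5n−4) ≤ 508943 for integer n.
n = 319 gives 507529 ≤ 508943, while n = 320 gives 510720 > 508943; so the answer is index 319.

319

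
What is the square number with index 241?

58081

The 241st square number is n² with n = 241.
241² = 58081.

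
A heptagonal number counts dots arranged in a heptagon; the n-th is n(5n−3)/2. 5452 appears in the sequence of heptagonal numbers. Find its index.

Set n(5n−3)/2 = 5452, giving 5n² − 3n − 10904 = 0.
The discriminant is 9 + 40·5452 = 218089, and √218089 = 467.
So n = (3 + 467) / 10 = 470/10 = 47.
Check: 47·(5·47 − 3)/2 = 5452. ✓

47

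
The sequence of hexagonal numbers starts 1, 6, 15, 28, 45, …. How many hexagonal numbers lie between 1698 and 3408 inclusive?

12

The n-th hexagonal number is n(2n−1).
Smallest index with value ≥ 1698: n = 30 (giving 1770).
Largest index with value ≤ 3408: n = 41 (giving 3321).
Indices 30 through 41: 12 terms.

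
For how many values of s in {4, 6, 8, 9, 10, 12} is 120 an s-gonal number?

1

s = 4: P(4, 10) = 100 and P(4, 11) = 121; 120 is not s-gonal.
s = 6: P(6, 8) = 120. ✓
s = 8: P(8, 6) = 96 and P(8, 7) = 133; 120 is not s-gonal.
s = 9: P(9, 6) = 111 and P(9, 7) = 154; 120 is not s-gonal.
s = 10: P(10, 5) = 85 and P(10, 6) = 126; 120 is not s-gonal.
s = 12: P(12, 5) = 105 and P(12, 6) = 156; 120 is not s-gonal.
Hits: s ∈ {6} → 1.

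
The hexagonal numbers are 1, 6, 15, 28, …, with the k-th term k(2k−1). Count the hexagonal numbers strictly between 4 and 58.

The n-th hexagonal number is n(2n−1).
Smallest index with value > 4: n = 2 (giving 6).
Largest index with value < 58: n = 5 (giving 45).
Indices 2 through 5: 4 terms.

4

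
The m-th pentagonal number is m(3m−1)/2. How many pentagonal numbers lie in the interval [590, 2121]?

18

The n-th pentagonal number is n(3n−1)/2.
Smallest index with value ≥ 590: n = 20 (giving 590).
Largest index with value ≤ 2121: n = 37 (giving 2035).
Indices 20 through 37: 18 terms.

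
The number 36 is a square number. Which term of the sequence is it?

We need n² = 36, so n = √36 = 6.

6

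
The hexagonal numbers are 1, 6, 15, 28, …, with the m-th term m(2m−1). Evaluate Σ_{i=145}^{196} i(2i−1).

3037866

Σ i(2i−1) = 2Σi² − Σi over i = 145..196.
Σi = 19306 − 10440 = 8866 and Σi² = 2529086 − 1005720 = 1523366.
2·1523366 − 1·8866 = 3037866.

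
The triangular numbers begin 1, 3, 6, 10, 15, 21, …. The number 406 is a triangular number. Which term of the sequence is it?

Set n(n+1)/2 = 406, giving n² + n − 812 = 0.
The discriminant is 1 + 8·406 = 3249, and √3249 = 57.
So n = (-1 + 57) / 2 = 56/2 = 28.

28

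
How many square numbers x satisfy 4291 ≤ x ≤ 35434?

123

The n-th square number is n².
Smallest index with value ≥ 4291: n = 66 (giving 4356).
Largest index with value ≤ 35434: n = 188 (giving 35344).
Indices 66 through 188: 123 terms.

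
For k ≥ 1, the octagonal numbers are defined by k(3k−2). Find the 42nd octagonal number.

5208

The 42nd octagonal number is n(3n−2) with n = 42.
42·(3·42 − 2) = 42·124 = 5208.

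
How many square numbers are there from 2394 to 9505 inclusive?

49

The n-th square number is n².
Smallest index with value ≥ 2394: n = 49 (giving 2401).
Largest index with value ≤ 9505: n = 97 (giving 9409).
Indices 49 through 97: 49 terms.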